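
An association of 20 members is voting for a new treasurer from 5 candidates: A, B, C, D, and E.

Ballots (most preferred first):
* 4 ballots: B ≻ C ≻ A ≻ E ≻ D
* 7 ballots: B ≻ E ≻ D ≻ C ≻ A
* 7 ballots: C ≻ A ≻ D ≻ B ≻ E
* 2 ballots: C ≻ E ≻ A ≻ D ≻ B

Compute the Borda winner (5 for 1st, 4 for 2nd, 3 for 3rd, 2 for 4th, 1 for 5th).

C

A: 4×3 + 7×1 + 7×4 + 2×3 = 53
B: 4×5 + 7×5 + 7×2 + 2×1 = 71
C: 4×4 + 7×2 + 7×5 + 2×5 = 75
D: 4×1 + 7×3 + 7×3 + 2×2 = 50
E: 4×2 + 7×4 + 7×1 + 2×4 = 51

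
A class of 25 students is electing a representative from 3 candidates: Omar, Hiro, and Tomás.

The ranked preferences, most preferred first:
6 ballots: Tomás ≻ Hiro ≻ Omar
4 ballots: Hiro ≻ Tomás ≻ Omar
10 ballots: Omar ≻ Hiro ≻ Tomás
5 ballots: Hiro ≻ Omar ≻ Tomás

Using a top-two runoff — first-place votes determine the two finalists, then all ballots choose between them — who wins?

Hiro

Round 1 first-place votes: Omar 10, Hiro 9, Tomás 6. Omar and Hiro advance.
Runoff: Omar is ranked above Hiro on 10 ballots, Hiro above Omar on 15.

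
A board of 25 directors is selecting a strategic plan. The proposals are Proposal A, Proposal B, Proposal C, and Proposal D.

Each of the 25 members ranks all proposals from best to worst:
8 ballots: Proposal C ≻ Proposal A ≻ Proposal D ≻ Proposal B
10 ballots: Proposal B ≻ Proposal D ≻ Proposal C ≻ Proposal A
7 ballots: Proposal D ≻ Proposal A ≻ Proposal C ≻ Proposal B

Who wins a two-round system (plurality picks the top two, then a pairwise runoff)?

Round 1 first-place votes: Proposal A 0, Proposal B 10, Proposal C 8, Proposal D 7. Proposal B and Proposal C advance.
Runoff: Proposal B is ranked above Proposal C on 10 ballots, Proposal C above Proposal B on 15.

Proposal C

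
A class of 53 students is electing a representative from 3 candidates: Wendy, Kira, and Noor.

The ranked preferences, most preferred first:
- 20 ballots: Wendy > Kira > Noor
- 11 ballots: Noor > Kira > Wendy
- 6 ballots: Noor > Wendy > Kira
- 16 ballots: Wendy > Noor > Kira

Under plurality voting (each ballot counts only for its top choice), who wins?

First-place votes: Wendy 36, Kira 0, Noor 17.

Wendy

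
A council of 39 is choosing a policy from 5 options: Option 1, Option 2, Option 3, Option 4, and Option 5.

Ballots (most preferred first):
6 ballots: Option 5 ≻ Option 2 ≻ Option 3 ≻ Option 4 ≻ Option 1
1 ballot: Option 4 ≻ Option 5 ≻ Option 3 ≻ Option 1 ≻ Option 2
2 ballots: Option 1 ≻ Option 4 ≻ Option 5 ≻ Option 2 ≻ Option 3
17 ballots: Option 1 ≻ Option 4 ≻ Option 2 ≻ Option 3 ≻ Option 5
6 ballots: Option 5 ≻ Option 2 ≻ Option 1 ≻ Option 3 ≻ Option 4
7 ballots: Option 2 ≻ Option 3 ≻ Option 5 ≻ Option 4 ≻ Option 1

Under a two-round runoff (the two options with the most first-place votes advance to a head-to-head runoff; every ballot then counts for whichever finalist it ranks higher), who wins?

Round 1 first-place votes: Option 1 19, Option 2 7, Option 3 0, Option 4 1, Option 5 12. Option 1 and Option 5 advance.
Runoff: Option 1 is ranked above Option 5 on 19 ballots, Option 5 above Option 1 on 20.

Option 5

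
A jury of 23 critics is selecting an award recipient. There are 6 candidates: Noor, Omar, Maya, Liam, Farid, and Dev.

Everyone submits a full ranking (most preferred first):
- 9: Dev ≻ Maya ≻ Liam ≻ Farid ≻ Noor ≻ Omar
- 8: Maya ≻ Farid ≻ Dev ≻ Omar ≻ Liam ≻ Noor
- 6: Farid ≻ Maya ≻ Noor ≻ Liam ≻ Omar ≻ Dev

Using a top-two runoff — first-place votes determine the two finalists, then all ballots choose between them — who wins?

Round 1 first-place votes: Noor 0, Omar 0, Maya 8, Liam 0, Farid 6, Dev 9. Dev and Maya advance.
Runoff: Dev is ranked above Maya on 9 ballots, Maya above Dev on 14.

Maya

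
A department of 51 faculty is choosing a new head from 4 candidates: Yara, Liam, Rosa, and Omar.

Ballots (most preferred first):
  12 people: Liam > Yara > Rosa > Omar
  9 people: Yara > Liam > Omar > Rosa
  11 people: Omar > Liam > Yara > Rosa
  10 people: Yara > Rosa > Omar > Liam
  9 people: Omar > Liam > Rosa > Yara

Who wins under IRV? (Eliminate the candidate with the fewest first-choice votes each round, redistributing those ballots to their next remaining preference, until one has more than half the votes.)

Round 1: Yara 19, Liam 12, Rosa 0, Omar 20. Rosa eliminated.
Round 2: Yara 19, Liam 12, Omar 20. Liam eliminated.
Round 3: Yara 31, Omar 20. Yara has a majority (≥26).

Yara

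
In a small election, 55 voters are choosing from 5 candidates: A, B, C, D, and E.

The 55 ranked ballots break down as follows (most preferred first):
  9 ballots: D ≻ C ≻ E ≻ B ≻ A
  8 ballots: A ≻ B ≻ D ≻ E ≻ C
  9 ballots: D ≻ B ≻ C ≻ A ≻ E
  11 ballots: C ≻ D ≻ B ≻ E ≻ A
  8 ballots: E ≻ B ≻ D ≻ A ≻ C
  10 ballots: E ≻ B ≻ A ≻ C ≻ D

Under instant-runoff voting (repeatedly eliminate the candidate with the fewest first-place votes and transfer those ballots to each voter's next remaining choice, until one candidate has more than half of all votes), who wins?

Round 1: A 8, B 0, C 11, D 18, E 18. B eliminated.
Round 2: A 8, C 11, D 18, E 18. A eliminated.
Round 3: C 11, D 26, E 18. C eliminated.
Round 4: D 37, E 18. D has a majority (≥28).

D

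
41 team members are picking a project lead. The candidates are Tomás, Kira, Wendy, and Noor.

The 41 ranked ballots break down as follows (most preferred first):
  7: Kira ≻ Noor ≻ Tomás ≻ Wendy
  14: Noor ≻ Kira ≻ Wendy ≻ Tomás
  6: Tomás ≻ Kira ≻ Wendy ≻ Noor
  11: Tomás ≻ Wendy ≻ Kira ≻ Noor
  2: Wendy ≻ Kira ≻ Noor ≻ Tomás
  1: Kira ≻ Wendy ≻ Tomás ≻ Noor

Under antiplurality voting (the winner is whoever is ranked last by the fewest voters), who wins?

Last-place votes: Tomás 16, Kira 0, Wendy 7, Noor 18.

Kira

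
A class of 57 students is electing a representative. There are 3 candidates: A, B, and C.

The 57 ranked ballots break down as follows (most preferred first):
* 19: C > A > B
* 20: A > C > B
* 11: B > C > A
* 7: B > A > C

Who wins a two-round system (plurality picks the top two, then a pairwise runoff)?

Round 1 first-place votes: A 20, B 18, C 19. A and C advance.
Runoff: A is ranked above C on 27 ballots, C above A on 30.

C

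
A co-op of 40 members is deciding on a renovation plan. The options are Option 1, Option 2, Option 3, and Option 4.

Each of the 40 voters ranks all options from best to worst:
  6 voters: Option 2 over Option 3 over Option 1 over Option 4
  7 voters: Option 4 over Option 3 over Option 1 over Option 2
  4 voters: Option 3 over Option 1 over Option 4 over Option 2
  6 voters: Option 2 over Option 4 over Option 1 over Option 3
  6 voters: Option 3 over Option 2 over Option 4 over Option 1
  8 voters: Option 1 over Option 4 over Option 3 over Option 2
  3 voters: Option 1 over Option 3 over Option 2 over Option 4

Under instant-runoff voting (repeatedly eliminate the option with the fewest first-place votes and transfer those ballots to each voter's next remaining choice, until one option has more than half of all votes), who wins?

Option 3

Round 1: Option 1 11, Option 2 12, Option 3 10, Option 4 7. Option 4 eliminated.
Round 2: Option 1 11, Option 2 12, Option 3 17. Option 1 eliminated.
Round 3: Option 2 12, Option 3 28. Option 3 has a majority (≥21).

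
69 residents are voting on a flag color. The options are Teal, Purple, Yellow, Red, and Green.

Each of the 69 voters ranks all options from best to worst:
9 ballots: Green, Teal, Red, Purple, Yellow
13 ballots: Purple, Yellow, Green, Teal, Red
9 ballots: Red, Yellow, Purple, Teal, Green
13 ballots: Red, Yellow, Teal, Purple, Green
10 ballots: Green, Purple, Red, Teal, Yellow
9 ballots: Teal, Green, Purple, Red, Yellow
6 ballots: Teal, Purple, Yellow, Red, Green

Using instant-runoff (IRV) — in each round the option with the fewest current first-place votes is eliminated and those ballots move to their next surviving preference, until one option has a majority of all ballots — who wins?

Green

Round 1: Teal 15, Purple 13, Yellow 0, Red 22, Green 19. Yellow eliminated.
Round 2: Teal 15, Purple 13, Red 22, Green 19. Purple eliminated.
Round 3: Teal 15, Red 22, Green 32. Teal eliminated.
Round 4: Red 28, Green 41. Green has a majority (≥35).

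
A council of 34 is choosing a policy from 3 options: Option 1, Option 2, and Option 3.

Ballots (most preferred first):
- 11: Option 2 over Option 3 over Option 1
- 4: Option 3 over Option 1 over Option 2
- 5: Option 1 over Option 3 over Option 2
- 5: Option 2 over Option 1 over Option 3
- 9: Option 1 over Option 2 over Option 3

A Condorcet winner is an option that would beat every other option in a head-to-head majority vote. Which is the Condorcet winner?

Option 1

Option 1 vs Option 2: 18–16
Option 1 vs Option 3: 19–15
Option 1 beats every other option.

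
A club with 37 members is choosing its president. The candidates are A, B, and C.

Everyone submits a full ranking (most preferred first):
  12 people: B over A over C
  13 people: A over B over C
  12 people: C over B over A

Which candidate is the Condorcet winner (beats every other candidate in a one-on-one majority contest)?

B

B vs A: 24–13
B vs C: 25–12
B beats every other candidate.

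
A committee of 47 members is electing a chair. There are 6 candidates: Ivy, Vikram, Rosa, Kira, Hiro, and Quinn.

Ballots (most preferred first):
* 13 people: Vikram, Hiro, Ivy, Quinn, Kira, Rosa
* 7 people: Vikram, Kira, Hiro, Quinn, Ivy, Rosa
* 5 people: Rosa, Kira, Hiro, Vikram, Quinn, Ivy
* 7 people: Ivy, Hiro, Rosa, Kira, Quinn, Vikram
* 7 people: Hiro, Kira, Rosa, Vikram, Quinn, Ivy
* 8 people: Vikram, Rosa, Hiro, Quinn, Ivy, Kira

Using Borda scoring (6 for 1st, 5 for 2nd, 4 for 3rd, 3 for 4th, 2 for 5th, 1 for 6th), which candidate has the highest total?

Ivy: 13×4 + 7×2 + 5×1 + 7×6 + 7×1 + 8×2 = 136
Vikram: 13×6 + 7×6 + 5×3 + 7×1 + 7×3 + 8×6 = 211
Rosa: 13×1 + 7×1 + 5×6 + 7×4 + 7×4 + 8×5 = 146
Kira: 13×2 + 7×5 + 5×5 + 7×3 + 7×5 + 8×1 = 150
Hiro: 13×5 + 7×4 + 5×4 + 7×5 + 7×6 + 8×4 = 222
Quinn: 13×3 + 7×3 + 5×2 + 7×2 + 7×2 + 8×3 = 122

Hiro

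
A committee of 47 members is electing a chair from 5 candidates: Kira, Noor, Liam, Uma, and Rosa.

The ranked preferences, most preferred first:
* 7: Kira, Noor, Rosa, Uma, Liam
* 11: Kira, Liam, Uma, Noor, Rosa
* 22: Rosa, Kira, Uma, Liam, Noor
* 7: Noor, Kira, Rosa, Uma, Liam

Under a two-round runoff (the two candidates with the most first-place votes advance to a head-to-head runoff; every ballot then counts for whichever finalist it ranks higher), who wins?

Round 1 first-place votes: Kira 18, Noor 7, Liam 0, Uma 0, Rosa 22. Rosa and Kira advance.
Runoff: Rosa is ranked above Kira on 22 ballots, Kira above Rosa on 25.

Kira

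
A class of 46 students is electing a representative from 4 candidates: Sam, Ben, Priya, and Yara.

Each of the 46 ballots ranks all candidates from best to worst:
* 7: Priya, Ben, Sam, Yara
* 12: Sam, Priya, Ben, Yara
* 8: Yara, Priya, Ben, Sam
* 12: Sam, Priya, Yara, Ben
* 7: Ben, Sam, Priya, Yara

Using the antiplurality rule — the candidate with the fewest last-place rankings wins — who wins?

Last-place votes: Sam 8, Ben 12, Priya 0, Yara 26.

Priya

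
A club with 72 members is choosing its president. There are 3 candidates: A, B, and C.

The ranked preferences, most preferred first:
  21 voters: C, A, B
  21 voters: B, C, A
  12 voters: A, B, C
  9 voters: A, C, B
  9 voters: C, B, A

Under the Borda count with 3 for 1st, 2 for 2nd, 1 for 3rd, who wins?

C

A: 21×2 + 21×1 + 12×3 + 9×3 + 9×1 = 135
B: 21×1 + 21×3 + 12×2 + 9×1 + 9×2 = 135
C: 21×3 + 21×2 + 12×1 + 9×2 + 9×3 = 162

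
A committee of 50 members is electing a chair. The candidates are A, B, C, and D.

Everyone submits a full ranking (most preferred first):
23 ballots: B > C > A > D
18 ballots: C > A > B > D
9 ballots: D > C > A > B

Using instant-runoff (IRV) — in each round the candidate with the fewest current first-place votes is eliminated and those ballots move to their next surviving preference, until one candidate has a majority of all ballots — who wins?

C

Round 1: A 0, B 23, C 18, D 9. A eliminated.
Round 2: B 23, C 18, D 9. D eliminated.
Round 3: B 23, C 27. C has a majority (≥26).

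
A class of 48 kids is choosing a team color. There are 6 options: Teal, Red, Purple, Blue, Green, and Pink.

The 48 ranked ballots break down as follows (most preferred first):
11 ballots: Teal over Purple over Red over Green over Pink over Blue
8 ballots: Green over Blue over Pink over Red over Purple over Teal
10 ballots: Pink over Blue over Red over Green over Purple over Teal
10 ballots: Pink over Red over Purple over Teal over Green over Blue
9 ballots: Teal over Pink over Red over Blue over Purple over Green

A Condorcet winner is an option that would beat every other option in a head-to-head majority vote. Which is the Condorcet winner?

Pink

Pink vs Teal: 28–20
Pink vs Red: 37–11
Pink vs Purple: 37–11
Pink vs Blue: 40–8
Pink vs Green: 29–19
Pink beats every other option.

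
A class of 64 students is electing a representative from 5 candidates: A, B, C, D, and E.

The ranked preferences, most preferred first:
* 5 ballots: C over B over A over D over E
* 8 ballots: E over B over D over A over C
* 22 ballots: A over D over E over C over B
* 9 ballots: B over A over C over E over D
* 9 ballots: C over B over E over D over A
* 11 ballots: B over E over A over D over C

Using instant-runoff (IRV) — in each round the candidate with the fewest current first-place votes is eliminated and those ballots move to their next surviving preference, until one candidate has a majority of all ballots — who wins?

B

Round 1: A 22, B 20, C 14, D 0, E 8. D eliminated.
Round 2: A 22, B 20, C 14, E 8. E eliminated.
Round 3: A 22, B 28, C 14. C eliminated.
Round 4: A 22, B 42. B has a majority (≥33).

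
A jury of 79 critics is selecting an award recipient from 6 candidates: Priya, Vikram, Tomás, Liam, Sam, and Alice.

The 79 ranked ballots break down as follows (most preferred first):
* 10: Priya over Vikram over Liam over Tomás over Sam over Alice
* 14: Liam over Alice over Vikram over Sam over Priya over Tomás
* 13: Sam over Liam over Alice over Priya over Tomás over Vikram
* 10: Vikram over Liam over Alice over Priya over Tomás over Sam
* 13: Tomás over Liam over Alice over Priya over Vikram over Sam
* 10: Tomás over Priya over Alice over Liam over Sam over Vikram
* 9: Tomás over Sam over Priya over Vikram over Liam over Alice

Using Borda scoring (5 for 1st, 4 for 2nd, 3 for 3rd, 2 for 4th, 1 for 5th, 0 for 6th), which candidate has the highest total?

Liam

Priya: 10×5 + 14×1 + 13×2 + 10×2 + 13×2 + 10×4 + 9×3 = 203
Vikram: 10×4 + 14×3 + 13×0 + 10×5 + 13×1 + 10×0 + 9×2 = 163
Tomás: 10×2 + 14×0 + 13×1 + 10×1 + 13×5 + 10×5 + 9×5 = 203
Liam: 10×3 + 14×5 + 13×4 + 10×4 + 13×4 + 10×2 + 9×1 = 273
Sam: 10×1 + 14×2 + 13×5 + 10×0 + 13×0 + 10×1 + 9×4 = 149
Alice: 10×0 + 14×4 + 13×3 + 10×3 + 13×3 + 10×3 + 9×0 = 194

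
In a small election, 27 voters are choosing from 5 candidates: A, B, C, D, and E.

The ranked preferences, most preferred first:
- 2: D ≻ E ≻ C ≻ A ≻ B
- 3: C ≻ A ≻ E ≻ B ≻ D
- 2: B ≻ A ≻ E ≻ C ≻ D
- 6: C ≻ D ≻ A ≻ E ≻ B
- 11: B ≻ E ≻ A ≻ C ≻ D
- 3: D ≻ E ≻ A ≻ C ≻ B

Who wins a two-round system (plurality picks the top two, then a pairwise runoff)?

C

Round 1 first-place votes: A 0, B 13, C 9, D 5, E 0. B and C advance.
Runoff: B is ranked above C on 13 ballots, C above B on 14.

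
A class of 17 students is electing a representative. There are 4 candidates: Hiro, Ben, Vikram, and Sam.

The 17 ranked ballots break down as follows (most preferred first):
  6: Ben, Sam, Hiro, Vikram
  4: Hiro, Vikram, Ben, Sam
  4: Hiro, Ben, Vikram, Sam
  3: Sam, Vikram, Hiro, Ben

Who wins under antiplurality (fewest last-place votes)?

Hiro

Last-place votes: Hiro 0, Ben 3, Vikram 6, Sam 8.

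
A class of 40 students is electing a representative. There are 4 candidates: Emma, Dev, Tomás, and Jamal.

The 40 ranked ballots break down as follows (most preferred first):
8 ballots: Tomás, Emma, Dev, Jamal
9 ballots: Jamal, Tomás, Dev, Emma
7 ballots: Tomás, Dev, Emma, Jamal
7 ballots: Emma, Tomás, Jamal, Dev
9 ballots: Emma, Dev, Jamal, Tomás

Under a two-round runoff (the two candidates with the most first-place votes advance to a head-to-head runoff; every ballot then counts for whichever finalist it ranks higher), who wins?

Tomás

Round 1 first-place votes: Emma 16, Dev 0, Tomás 15, Jamal 9. Emma and Tomás advance.
Runoff: Emma is ranked above Tomás on 16 ballots, Tomás above Emma on 24.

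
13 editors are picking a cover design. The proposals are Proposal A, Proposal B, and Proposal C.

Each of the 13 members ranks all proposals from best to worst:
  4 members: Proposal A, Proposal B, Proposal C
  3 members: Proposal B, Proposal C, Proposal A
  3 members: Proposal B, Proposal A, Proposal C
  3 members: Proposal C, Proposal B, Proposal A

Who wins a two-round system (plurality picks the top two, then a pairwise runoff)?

Proposal B

Round 1 first-place votes: Proposal A 4, Proposal B 6, Proposal C 3. Proposal B and Proposal A advance.
Runoff: Proposal B is ranked above Proposal A on 9 ballots, Proposal A above Proposal B on 4.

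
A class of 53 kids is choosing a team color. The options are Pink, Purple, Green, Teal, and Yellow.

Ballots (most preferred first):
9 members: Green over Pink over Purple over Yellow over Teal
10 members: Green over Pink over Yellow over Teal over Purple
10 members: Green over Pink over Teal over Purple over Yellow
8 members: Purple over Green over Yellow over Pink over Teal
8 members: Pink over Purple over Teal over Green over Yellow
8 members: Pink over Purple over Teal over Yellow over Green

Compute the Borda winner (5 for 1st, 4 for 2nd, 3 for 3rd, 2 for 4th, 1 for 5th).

Pink: 9×4 + 10×4 + 10×4 + 8×2 + 8×5 + 8×5 = 212
Purple: 9×3 + 10×1 + 10×2 + 8×5 + 8×4 + 8×4 = 161
Green: 9×5 + 10×5 + 10×5 + 8×4 + 8×2 + 8×1 = 201
Teal: 9×1 + 10×2 + 10×3 + 8×1 + 8×3 + 8×3 = 115
Yellow: 9×2 + 10×3 + 10×1 + 8×3 + 8×1 + 8×2 = 106

Pink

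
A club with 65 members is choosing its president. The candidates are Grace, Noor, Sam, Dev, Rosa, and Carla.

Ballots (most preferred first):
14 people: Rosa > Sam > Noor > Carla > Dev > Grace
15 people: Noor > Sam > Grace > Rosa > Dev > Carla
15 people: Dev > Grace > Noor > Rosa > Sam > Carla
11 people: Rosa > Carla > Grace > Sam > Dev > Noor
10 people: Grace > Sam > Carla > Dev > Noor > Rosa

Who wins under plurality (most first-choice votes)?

First-place votes: Grace 10, Noor 15, Sam 0, Dev 15, Rosa 25, Carla 0.

Rosa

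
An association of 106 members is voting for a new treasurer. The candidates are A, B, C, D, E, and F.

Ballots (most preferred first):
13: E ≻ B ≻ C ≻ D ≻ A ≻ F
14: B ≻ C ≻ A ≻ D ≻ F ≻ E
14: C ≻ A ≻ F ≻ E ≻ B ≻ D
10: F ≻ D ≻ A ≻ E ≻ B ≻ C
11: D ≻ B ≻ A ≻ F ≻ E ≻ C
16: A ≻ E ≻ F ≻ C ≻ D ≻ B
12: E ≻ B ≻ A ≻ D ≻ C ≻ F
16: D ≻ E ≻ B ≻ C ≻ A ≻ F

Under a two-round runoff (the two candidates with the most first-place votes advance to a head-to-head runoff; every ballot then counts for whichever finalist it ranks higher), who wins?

E

Round 1 first-place votes: A 16, B 14, C 14, D 27, E 25, F 10. D and E advance.
Runoff: D is ranked above E on 51 ballots, E above D on 55.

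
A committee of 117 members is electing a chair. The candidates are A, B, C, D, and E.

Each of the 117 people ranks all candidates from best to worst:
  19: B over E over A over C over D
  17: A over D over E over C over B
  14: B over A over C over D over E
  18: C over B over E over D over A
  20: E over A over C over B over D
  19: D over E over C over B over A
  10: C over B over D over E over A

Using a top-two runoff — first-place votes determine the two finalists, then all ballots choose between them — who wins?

C

Round 1 first-place votes: A 17, B 33, C 28, D 19, E 20. B and C advance.
Runoff: B is ranked above C on 33 ballots, C above B on 84.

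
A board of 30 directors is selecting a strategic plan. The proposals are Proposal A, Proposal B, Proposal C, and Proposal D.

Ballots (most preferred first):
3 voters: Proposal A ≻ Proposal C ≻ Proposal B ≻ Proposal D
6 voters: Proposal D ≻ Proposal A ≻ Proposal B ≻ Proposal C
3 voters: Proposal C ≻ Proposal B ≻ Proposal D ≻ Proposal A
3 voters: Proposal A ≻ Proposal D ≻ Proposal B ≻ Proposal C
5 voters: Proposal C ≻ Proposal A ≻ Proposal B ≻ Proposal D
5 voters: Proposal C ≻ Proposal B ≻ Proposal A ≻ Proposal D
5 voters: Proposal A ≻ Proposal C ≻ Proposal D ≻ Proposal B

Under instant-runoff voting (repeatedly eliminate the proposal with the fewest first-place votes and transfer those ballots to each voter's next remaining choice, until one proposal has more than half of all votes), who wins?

Round 1: Proposal A 11, Proposal B 0, Proposal C 13, Proposal D 6. Proposal B eliminated.
Round 2: Proposal A 11, Proposal C 13, Proposal D 6. Proposal D eliminated.
Round 3: Proposal A 17, Proposal C 13. Proposal A has a majority (≥16).

Proposal A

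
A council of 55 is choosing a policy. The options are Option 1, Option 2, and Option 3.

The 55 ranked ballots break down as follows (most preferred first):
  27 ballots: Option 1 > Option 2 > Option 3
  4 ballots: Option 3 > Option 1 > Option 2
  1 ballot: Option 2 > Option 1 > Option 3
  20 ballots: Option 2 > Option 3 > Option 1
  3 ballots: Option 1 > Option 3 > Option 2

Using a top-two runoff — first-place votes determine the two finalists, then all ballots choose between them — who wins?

Option 1

Round 1 first-place votes: Option 1 30, Option 2 21, Option 3 4. Option 1 and Option 2 advance.
Runoff: Option 1 is ranked above Option 2 on 34 ballots, Option 2 above Option 1 on 21.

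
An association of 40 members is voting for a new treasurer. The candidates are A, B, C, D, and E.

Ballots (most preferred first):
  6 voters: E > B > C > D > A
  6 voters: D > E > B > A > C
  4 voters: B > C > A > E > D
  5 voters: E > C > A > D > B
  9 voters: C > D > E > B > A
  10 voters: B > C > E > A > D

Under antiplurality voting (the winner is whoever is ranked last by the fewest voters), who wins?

E

Last-place votes: A 15, B 5, C 6, D 14, E 0.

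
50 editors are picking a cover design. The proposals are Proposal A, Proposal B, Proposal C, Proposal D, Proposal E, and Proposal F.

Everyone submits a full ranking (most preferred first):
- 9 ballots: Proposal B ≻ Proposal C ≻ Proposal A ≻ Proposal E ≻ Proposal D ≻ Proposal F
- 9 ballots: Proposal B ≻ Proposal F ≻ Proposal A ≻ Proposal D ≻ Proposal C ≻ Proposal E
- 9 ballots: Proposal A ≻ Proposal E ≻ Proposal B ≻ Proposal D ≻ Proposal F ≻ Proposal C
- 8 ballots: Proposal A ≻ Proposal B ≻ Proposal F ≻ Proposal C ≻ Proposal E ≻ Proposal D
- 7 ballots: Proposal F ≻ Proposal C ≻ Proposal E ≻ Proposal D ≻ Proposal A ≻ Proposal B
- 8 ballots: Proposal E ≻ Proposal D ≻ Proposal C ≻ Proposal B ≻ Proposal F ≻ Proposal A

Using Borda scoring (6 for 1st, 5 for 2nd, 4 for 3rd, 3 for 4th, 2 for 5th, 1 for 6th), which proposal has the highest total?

Proposal A: 9×4 + 9×4 + 9×6 + 8×6 + 7×2 + 8×1 = 196
Proposal B: 9×6 + 9×6 + 9×4 + 8×5 + 7×1 + 8×3 = 215
Proposal C: 9×5 + 9×2 + 9×1 + 8×3 + 7×5 + 8×4 = 163
Proposal D: 9×2 + 9×3 + 9×3 + 8×1 + 7×3 + 8×5 = 141
Proposal E: 9×3 + 9×1 + 9×5 + 8×2 + 7×4 + 8×6 = 173
Proposal F: 9×1 + 9×5 + 9×2 + 8×4 + 7×6 + 8×2 = 162

Proposal B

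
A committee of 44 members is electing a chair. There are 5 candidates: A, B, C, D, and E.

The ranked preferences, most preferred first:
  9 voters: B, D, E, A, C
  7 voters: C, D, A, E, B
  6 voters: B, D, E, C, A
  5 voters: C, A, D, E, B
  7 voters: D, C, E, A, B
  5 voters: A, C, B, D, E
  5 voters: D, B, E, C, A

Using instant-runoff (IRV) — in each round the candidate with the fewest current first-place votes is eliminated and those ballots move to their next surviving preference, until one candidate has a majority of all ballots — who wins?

Round 1: A 5, B 15, C 12, D 12, E 0. E eliminated.
Round 2: A 5, B 15, C 12, D 12. A eliminated.
Round 3: B 15, C 17, D 12. D eliminated.
Round 4: B 20, C 24. C has a majority (≥23).

C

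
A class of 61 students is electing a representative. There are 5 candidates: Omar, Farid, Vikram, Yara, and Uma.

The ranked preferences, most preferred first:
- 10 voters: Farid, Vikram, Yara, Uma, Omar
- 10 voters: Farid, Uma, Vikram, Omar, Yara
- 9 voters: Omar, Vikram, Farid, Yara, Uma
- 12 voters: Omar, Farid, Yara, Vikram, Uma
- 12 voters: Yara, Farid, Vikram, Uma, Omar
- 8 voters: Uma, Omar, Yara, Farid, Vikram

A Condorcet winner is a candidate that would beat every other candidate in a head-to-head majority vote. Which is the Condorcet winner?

Farid

Farid vs Omar: 32–29
Farid vs Vikram: 52–9
Farid vs Yara: 41–20
Farid vs Uma: 53–8
Farid beats every other candidate.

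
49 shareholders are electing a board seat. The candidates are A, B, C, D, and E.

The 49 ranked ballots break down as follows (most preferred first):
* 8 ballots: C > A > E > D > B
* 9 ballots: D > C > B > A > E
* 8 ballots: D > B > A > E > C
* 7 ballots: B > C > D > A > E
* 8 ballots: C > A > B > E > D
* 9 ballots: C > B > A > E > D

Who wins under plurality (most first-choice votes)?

C

First-place votes: A 0, B 7, C 25, D 17, E 0.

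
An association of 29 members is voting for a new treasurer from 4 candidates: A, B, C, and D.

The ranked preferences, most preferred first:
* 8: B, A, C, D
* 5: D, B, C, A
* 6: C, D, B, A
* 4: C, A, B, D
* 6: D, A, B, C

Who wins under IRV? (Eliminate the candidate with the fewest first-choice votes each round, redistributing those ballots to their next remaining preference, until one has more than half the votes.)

C

Round 1: A 0, B 8, C 10, D 11. A eliminated.
Round 2: B 8, C 10, D 11. B eliminated.
Round 3: C 18, D 11. C has a majority (≥15).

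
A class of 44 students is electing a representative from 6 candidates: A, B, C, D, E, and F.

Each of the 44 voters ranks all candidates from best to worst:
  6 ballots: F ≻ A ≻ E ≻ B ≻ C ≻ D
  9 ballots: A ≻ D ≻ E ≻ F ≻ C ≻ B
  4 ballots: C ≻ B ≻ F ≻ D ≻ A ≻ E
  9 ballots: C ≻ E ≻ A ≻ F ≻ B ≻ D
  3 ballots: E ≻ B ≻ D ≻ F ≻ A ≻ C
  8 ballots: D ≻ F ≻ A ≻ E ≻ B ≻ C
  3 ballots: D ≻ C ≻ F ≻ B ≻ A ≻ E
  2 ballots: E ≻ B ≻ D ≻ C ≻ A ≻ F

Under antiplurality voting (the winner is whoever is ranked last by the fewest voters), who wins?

Last-place votes: A 0, B 9, C 11, D 15, E 7, F 2.

A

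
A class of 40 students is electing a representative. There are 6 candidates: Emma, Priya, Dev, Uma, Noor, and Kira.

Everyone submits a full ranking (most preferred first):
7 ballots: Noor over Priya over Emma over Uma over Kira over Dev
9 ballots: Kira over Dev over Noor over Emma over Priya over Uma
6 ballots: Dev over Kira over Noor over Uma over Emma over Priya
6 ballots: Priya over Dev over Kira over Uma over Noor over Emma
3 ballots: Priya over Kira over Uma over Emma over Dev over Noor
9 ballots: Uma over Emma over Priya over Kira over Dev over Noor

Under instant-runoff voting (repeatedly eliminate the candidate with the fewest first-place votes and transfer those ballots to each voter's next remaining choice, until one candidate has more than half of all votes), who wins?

Priya

Round 1: Emma 0, Priya 9, Dev 6, Uma 9, Noor 7, Kira 9. Emma eliminated.
Round 2: Priya 9, Dev 6, Uma 9, Noor 7, Kira 9. Dev eliminated.
Round 3: Priya 9, Uma 9, Noor 7, Kira 15. Noor eliminated.
Round 4: Priya 16, Uma 9, Kira 15. Uma eliminated.
Round 5: Priya 25, Kira 15. Priya has a majority (≥21).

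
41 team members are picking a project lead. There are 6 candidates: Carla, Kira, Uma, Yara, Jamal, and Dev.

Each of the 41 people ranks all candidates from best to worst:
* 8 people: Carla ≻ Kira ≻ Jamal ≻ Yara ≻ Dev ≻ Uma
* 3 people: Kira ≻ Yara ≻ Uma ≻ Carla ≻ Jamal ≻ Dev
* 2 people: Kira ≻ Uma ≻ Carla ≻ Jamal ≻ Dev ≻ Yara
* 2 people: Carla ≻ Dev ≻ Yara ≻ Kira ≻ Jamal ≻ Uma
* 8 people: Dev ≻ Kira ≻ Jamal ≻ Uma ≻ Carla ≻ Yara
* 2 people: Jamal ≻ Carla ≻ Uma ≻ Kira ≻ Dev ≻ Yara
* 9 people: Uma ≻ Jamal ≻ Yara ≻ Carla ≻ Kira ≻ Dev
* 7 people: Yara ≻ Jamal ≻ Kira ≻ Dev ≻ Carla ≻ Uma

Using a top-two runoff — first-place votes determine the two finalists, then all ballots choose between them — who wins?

Round 1 first-place votes: Carla 10, Kira 5, Uma 9, Yara 7, Jamal 2, Dev 8. Carla and Uma advance.
Runoff: Carla is ranked above Uma on 19 ballots, Uma above Carla on 22.

Uma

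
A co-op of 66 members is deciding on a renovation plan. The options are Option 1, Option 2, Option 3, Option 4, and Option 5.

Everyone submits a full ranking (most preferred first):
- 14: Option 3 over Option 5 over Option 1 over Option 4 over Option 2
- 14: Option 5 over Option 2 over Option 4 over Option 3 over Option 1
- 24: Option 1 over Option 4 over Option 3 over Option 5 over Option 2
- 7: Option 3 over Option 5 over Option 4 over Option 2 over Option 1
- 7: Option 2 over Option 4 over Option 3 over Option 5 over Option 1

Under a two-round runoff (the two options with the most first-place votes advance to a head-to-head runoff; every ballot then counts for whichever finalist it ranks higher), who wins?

Round 1 first-place votes: Option 1 24, Option 2 7, Option 3 21, Option 4 0, Option 5 14. Option 1 and Option 3 advance.
Runoff: Option 1 is ranked above Option 3 on 24 ballots, Option 3 above Option 1 on 42.

Option 3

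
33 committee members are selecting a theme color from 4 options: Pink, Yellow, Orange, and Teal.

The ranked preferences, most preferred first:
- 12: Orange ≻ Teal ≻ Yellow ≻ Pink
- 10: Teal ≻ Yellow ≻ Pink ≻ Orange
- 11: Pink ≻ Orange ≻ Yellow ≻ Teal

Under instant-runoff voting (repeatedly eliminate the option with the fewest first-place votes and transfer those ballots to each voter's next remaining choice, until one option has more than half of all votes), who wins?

Round 1: Pink 11, Yellow 0, Orange 12, Teal 10. Yellow eliminated.
Round 2: Pink 11, Orange 12, Teal 10. Teal eliminated.
Round 3: Pink 21, Orange 12. Pink has a majority (≥17).

Pink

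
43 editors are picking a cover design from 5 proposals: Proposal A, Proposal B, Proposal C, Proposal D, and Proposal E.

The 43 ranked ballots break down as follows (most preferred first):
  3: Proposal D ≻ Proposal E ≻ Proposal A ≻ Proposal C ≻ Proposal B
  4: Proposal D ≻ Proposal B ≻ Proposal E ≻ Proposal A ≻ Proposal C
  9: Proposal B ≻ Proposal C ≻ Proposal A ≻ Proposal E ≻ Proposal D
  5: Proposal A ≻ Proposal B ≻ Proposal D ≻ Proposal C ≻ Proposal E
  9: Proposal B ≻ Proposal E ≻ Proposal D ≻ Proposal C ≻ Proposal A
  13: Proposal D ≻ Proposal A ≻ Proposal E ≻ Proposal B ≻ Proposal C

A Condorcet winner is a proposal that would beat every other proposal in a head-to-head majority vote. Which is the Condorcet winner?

Proposal B

Proposal B vs Proposal A: 22–21
Proposal B vs Proposal C: 40–3
Proposal B vs Proposal D: 23–20
Proposal B vs Proposal E: 27–16
Proposal B beats every other proposal.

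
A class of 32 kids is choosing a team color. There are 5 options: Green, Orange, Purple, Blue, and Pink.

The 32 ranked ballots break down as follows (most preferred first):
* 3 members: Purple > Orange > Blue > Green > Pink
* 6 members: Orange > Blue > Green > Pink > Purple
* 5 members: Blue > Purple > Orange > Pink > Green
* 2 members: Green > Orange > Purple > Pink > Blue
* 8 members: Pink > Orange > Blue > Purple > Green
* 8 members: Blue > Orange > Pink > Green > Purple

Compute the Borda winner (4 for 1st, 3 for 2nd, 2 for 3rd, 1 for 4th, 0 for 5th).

Green: 3×1 + 6×2 + 5×0 + 2×4 + 8×0 + 8×1 = 31
Orange: 3×3 + 6×4 + 5×2 + 2×3 + 8×3 + 8×3 = 97
Purple: 3×4 + 6×0 + 5×3 + 2×2 + 8×1 + 8×0 = 39
Blue: 3×2 + 6×3 + 5×4 + 2×0 + 8×2 + 8×4 = 92
Pink: 3×0 + 6×1 + 5×1 + 2×1 + 8×4 + 8×2 = 61

Orange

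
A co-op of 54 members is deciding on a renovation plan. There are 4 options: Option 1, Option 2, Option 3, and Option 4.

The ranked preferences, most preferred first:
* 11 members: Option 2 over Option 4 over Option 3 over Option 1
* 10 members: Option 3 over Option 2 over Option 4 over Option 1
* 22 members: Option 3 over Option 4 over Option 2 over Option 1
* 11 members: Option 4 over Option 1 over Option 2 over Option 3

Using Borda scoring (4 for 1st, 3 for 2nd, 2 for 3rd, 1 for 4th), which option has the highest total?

Option 1: 11×1 + 10×1 + 22×1 + 11×3 = 76
Option 2: 11×4 + 10×3 + 22×2 + 11×2 = 140
Option 3: 11×2 + 10×4 + 22×4 + 11×1 = 161
Option 4: 11×3 + 10×2 + 22×3 + 11×4 = 163

Option 4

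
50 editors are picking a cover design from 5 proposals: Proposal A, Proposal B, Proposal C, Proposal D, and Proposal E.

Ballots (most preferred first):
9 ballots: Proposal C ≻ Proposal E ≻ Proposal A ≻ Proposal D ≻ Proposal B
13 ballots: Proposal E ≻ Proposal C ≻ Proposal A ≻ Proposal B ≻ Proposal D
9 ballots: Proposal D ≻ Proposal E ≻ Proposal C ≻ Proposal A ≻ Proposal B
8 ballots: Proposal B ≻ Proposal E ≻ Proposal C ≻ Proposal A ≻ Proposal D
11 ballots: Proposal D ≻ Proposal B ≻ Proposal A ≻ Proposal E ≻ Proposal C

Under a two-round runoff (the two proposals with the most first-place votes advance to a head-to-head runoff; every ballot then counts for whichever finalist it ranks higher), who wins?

Round 1 first-place votes: Proposal A 0, Proposal B 8, Proposal C 9, Proposal D 20, Proposal E 13. Proposal D and Proposal E advance.
Runoff: Proposal D is ranked above Proposal E on 20 ballots, Proposal E above Proposal D on 30.

Proposal E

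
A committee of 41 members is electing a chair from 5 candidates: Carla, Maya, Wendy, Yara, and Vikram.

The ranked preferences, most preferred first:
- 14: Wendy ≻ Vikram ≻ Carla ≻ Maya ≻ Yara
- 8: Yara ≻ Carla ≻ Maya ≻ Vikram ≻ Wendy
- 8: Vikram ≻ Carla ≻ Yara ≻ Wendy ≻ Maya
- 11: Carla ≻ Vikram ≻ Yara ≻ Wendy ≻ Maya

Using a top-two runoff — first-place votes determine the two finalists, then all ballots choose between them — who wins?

Carla

Round 1 first-place votes: Carla 11, Maya 0, Wendy 14, Yara 8, Vikram 8. Wendy and Carla advance.
Runoff: Wendy is ranked above Carla on 14 ballots, Carla above Wendy on 27.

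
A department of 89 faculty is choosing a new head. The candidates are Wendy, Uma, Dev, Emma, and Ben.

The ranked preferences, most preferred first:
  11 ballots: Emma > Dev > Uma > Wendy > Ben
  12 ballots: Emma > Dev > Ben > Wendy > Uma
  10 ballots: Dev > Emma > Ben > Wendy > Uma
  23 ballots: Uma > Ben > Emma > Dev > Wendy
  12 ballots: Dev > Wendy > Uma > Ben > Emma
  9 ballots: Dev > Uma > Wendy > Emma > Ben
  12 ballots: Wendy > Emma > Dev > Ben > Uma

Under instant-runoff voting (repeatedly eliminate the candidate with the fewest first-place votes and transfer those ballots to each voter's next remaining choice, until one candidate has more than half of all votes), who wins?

Round 1: Wendy 12, Uma 23, Dev 31, Emma 23, Ben 0. Ben eliminated.
Round 2: Wendy 12, Uma 23, Dev 31, Emma 23. Wendy eliminated.
Round 3: Uma 23, Dev 31, Emma 35. Uma eliminated.
Round 4: Dev 31, Emma 58. Emma has a majority (≥45).

Emma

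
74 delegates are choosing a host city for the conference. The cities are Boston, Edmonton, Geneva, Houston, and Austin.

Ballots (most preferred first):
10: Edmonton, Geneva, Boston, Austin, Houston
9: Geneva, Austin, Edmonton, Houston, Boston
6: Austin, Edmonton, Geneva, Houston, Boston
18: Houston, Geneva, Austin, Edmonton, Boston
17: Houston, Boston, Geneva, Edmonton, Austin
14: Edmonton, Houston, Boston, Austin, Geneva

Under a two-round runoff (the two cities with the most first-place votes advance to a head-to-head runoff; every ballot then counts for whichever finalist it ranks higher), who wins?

Edmonton

Round 1 first-place votes: Boston 0, Edmonton 24, Geneva 9, Houston 35, Austin 6. Houston and Edmonton advance.
Runoff: Houston is ranked above Edmonton on 35 ballots, Edmonton above Houston on 39.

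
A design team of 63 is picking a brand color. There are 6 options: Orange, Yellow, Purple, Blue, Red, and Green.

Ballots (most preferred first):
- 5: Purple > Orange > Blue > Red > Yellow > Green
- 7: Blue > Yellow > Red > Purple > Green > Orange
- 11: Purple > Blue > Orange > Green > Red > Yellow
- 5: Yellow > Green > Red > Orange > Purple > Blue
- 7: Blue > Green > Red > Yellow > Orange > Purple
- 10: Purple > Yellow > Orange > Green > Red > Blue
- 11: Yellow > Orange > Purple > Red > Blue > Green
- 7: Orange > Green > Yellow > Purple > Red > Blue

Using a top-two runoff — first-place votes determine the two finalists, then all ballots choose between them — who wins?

Round 1 first-place votes: Orange 7, Yellow 16, Purple 26, Blue 14, Red 0, Green 0. Purple and Yellow advance.
Runoff: Purple is ranked above Yellow on 26 ballots, Yellow above Purple on 37.

Yellow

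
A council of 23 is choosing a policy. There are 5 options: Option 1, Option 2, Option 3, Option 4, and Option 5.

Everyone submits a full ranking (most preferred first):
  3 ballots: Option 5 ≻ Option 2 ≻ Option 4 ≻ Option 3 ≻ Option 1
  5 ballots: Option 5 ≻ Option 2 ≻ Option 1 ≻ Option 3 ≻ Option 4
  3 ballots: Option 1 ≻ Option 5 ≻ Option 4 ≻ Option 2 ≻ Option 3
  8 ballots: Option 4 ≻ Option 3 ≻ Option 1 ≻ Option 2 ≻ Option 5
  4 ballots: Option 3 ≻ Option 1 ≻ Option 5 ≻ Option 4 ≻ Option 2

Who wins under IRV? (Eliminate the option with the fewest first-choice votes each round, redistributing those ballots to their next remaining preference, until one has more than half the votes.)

Round 1: Option 1 3, Option 2 0, Option 3 4, Option 4 8, Option 5 8. Option 2 eliminated.
Round 2: Option 1 3, Option 3 4, Option 4 8, Option 5 8. Option 1 eliminated.
Round 3: Option 3 4, Option 4 8, Option 5 11. Option 3 eliminated.
Round 4: Option 4 8, Option 5 15. Option 5 has a majority (≥12).

Option 5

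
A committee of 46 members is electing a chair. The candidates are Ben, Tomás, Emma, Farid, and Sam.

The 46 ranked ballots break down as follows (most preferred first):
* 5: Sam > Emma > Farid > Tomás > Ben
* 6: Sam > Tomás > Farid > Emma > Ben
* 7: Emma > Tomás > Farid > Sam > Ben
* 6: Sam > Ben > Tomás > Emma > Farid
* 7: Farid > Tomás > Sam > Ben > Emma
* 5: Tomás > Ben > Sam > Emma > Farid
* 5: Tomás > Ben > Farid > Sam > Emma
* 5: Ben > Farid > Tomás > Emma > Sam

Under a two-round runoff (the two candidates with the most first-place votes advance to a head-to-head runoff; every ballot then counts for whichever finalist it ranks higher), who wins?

Round 1 first-place votes: Ben 5, Tomás 10, Emma 7, Farid 7, Sam 17. Sam and Tomás advance.
Runoff: Sam is ranked above Tomás on 17 ballots, Tomás above Sam on 29.

Tomás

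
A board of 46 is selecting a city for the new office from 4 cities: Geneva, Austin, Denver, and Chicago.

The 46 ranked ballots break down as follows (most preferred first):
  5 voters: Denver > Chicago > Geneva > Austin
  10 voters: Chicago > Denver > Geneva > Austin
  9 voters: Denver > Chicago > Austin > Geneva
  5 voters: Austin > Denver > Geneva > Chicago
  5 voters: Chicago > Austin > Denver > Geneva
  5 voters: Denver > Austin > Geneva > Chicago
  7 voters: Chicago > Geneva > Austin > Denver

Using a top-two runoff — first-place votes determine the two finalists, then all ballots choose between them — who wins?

Round 1 first-place votes: Geneva 0, Austin 5, Denver 19, Chicago 22. Chicago and Denver advance.
Runoff: Chicago is ranked above Denver on 22 ballots, Denver above Chicago on 24.

Denver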